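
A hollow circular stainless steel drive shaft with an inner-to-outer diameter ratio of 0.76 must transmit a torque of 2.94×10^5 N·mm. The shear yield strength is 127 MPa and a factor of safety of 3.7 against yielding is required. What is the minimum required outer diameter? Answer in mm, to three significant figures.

τ_allow = 127/3.7 = 34.32 MPa.
For a hollow shaft τ = 16T/[πd_o³(1−k⁴)] with k = 0.76, so 1−k⁴ = 0.6664.
d_o³ = 16T/[π τ_allow (1−k⁴)] = 16×294000/(π×34.32×0.6664) = 65460 mm³.
d_o = 40.30 mm.

d_o = 40.3 mm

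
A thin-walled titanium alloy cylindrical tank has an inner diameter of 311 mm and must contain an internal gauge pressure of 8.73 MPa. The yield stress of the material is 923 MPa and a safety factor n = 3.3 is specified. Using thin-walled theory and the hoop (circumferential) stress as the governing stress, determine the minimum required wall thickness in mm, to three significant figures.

σ_allow = 923/3.3 = 279.7 MPa.
Hoop stress σ_h = pD/(2t), so t = pD/(2σ_allow) = 8.73×311/(2×279.7) = 4.854 mm.

t = 4.85 mm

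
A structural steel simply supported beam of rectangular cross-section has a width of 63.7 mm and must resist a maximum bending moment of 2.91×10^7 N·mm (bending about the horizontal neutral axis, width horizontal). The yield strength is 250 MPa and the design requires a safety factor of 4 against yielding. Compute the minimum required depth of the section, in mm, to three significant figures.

h = 209 mm

σ_allow = 250/4 = 62.50 MPa.
For a rectangular section σ = 6M/(bh²), so h² = 6M/(b σ_allow) = 6×2.9100×10^7/(63.7×62.50) = 43860 mm².
h = 209.4 mm.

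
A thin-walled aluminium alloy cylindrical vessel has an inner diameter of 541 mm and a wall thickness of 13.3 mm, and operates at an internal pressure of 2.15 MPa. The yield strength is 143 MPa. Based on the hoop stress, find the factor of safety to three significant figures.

n = 3.27

σ_h = pD/(2t) = 2.15×541/(2×13.3) = 43.73 MPa.
n = 143/43.73 = 3.270.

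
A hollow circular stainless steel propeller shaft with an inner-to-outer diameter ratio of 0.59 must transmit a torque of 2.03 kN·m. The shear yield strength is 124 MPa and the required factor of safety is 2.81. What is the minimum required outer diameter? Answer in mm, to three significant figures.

d_o = 64.4 mm

τ_allow = 124/2.81 = 44.13 MPa.
For a hollow shaft τ = 16T/[πd_o³(1−k⁴)] with k = 0.59, so 1−k⁴ = 0.8788.
d_o³ = 16T/[π τ_allow (1−k⁴)] = 16×2030000/(π×44.13×0.8788) = 266600 mm³.
d_o = 64.36 mm.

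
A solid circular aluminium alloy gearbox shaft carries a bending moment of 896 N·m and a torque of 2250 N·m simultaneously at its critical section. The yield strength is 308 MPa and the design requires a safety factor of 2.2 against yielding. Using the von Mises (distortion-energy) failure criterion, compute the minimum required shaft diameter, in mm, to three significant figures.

σ_allow = σ_y/n = 308/2.2 = 140.0 MPa.
For a solid shaft σ_b = 32M/(πd³) and τ = 16T/(πd³), so the von Mises stress is σ' = (16/πd³)·√(4M²+3T²).
√(4M²+3T²) = √(4×(896000)² + 3×(2.250×10^6)²) = 4.289×10^6 N·mm.
d³ = 16×4.289×10^6/(π×140.0) = 156000 mm³.
d = 53.84 mm.

d = 53.8 mm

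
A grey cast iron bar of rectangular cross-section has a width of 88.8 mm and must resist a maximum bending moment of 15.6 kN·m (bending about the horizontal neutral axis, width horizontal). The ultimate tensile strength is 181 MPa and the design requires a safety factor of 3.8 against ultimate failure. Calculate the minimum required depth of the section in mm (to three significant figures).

σ_allow = 181/3.8 = 47.63 MPa.
For a rectangular section σ = 6M/(bh²), so h² = 6M/(b σ_allow) = 6×1.5600×10^7/(88.8×47.63) = 22130 mm².
h = 148.8 mm.

h = 149 mm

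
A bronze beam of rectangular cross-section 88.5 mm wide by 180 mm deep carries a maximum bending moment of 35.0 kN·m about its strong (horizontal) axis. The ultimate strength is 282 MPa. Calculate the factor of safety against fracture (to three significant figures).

Section modulus S = bh²/6 = 88.5×180²/6 = 477900 mm³.
σ = M/S = 3.5000×10^7/477900 = 73.24 MPa.
n = 282/73.24 = 3.851.

n = 3.85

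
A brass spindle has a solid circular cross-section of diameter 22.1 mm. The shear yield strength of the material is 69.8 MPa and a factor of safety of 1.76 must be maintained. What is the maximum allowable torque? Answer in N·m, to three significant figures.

T_allow = 84.1 N·m

τ_allow = 69.8/1.76 = 39.66 MPa.
For a solid shaft T_allow = τ_allow·πd³/16; πd³/16 = π×22.1³/16 = 2119 mm³.
T_allow = 39.66×2119 = 84050 N·mm = 84.05 N·m.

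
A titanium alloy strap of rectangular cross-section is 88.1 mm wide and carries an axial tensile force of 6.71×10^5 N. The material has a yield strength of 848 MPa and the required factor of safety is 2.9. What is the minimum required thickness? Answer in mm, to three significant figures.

t = 26.0 mm

σ_allow = 848/2.9 = 292.4 MPa.
Required area A = F/σ_allow = 671000/292.4 = 2295 mm².
t = A/w = 2295/88.1 = 26.05 mm.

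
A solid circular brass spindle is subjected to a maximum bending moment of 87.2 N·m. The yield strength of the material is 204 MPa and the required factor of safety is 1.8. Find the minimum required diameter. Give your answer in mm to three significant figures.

σ_allow = 204/1.8 = 113.3 MPa.
For a solid circular section σ = 32M/(πd³), so d³ = 32M/(π σ_allow) = 32×87200/(π×113.3) = 7837 mm³.
d = 19.86 mm.

d = 19.9 mm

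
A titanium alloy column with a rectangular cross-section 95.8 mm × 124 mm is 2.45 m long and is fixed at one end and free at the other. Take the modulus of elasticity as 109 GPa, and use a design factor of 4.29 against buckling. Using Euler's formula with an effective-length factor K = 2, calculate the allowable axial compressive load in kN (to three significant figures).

P_allow = 94.9 kN

Buckling occurs about the weak axis: I_min = h·b³/12 = 124×95.8³/12 = 9.085×10^6 mm⁴ (b = 95.8 mm is the smaller dimension).
Effective length L_e = KL = 2×2.45 m = 4900 mm.
Euler critical load P_cr = π²EI/L_e² = π²×109000×9.085×10^6/4900² = 407100 N.
P_allow = P_cr/n = 407100/4.29 = 94890 N.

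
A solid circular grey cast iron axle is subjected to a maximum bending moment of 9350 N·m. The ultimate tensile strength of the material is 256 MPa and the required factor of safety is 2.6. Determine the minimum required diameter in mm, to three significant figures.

σ_allow = 256/2.6 = 98.46 MPa.
For a solid circular section σ = 32M/(πd³), so d³ = 32M/(π σ_allow) = 32×9350000/(π×98.46) = 967300 mm³.
d = 98.90 mm.

d = 98.9 mm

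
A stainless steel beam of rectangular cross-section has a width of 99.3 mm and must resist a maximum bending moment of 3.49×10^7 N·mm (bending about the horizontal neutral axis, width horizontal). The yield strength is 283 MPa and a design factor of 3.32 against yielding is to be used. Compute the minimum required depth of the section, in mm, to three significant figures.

h = 157 mm

σ_allow = 283/3.32 = 85.24 MPa.
For a rectangular section σ = 6M/(bh²), so h² = 6M/(b σ_allow) = 6×3.4900×10^7/(99.3×85.24) = 24740 mm².
h = 157.3 mm.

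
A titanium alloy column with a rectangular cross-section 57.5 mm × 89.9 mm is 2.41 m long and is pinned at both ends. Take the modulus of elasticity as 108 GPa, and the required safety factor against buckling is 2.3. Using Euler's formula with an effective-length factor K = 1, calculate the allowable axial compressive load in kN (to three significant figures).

P_allow = 114 kN

Buckling occurs about the weak axis: I_min = h·b³/12 = 89.9×57.5³/12 = 1.424×10^6 mm⁴ (b = 57.5 mm is the smaller dimension).
Effective length L_e = KL = 1×2.41 m = 2410 mm.
Euler critical load P_cr = π²EI/L_e² = π²×108000×1.424×10^6/2410² = 261400 N.
P_allow = P_cr/n = 261400/2.3 = 113600 N.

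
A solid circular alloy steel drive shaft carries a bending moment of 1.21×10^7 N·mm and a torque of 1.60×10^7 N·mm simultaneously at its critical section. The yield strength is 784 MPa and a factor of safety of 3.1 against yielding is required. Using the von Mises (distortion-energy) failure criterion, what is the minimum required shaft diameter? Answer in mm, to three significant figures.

σ_allow = σ_y/n = 784/3.1 = 252.9 MPa.
For a solid shaft σ_b = 32M/(πd³) and τ = 16T/(πd³), so the von Mises stress is σ' = (16/πd³)·√(4M²+3T²).
√(4M²+3T²) = √(4×(1.210×10^7)² + 3×(1.600×10^7)²) = 3.679×10^7 N·mm.
d³ = 16×3.679×10^7/(π×252.9) = 740900 mm³.
d = 90.49 mm.

d = 90.5 mm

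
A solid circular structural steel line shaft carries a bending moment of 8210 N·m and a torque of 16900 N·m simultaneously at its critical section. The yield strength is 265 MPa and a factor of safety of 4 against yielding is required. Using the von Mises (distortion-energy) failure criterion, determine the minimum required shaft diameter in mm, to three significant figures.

σ_allow = σ_y/n = 265/4 = 66.25 MPa.
For a solid shaft σ_b = 32M/(πd³) and τ = 16T/(πd³), so the von Mises stress is σ' = (16/πd³)·√(4M²+3T²).
√(4M²+3T²) = √(4×(8.210×10^6)² + 3×(1.690×10^7)²) = 3.356×10^7 N·mm.
d³ = 16×3.356×10^7/(π×66.25) = 2.580×10^6 mm³.
d = 137.2 mm.

d = 137 mm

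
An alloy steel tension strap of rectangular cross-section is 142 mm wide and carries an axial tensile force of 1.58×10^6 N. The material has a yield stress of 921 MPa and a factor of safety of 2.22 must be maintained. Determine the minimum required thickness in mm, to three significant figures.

t = 26.8 mm

σ_allow = 921/2.22 = 414.9 MPa.
Required area A = F/σ_allow = 1580000/414.9 = 3808 mm².
t = A/w = 3808/142 = 26.82 mm.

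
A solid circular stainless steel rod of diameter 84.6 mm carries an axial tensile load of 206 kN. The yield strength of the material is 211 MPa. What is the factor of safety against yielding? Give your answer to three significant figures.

A = πd²/4 = 5621 mm².
σ = F/A = 206000/5621 = 36.65 MPa.
n = 211/36.65 = 5.758.

n = 5.76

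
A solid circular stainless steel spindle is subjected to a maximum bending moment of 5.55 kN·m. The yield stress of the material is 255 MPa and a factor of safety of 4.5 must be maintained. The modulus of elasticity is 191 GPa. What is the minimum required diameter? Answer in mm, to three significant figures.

d = 99.9 mm

σ_allow = 255/4.5 = 56.67 MPa.
For a solid circular section σ = 32M/(πd³), so d³ = 32M/(π σ_allow) = 32×5550000/(π×56.67) = 997600 mm³.
d = 99.92 mm.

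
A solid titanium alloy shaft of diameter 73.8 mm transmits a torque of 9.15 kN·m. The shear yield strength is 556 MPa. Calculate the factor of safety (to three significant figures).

τ = 16T/(πd³) = 16×9150000/(π×73.8³) = 115.9 MPa.
n = τ_limit/τ = 556/115.9 = 4.796.

n = 4.80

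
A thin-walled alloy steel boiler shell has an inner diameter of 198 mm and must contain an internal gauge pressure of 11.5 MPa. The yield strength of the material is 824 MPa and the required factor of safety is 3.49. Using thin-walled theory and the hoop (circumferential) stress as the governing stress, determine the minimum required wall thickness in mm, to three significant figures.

t = 4.82 mm

σ_allow = 824/3.49 = 236.1 MPa.
Hoop stress σ_h = pD/(2t), so t = pD/(2σ_allow) = 11.5×198/(2×236.1) = 4.822 mm.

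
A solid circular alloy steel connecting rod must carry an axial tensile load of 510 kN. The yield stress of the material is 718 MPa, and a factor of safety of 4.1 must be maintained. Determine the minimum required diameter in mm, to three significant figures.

Allowable stress σ_allow = 718/4.1 = 175.1 MPa.
Required area A = F/σ_allow = 510000/175.1 = 2912 mm².
A = πd²/4 → d = √(4A/π) = 60.89 mm.

d = 60.9 mm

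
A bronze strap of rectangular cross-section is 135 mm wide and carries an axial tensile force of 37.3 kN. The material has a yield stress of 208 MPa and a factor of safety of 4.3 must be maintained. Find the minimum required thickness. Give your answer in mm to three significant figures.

t = 5.71 mm

σ_allow = 208/4.3 = 48.37 MPa.
Required area A = F/σ_allow = 37300/48.37 = 771.1 mm².
t = A/w = 771.1/135 = 5.712 mm.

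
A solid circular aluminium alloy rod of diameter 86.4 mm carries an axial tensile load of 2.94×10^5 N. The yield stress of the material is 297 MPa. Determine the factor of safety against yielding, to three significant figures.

n = 5.92

A = πd²/4 = 5863 mm².
σ = F/A = 294000/5863 = 50.15 MPa.
n = 297/50.15 = 5.923.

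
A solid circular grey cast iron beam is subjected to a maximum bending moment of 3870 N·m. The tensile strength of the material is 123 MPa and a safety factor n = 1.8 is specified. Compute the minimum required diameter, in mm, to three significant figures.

σ_allow = 123/1.8 = 68.33 MPa.
For a solid circular section σ = 32M/(πd³), so d³ = 32M/(π σ_allow) = 32×3870000/(π×68.33) = 576900 mm³.
d = 83.25 mm.

d = 83.2 mm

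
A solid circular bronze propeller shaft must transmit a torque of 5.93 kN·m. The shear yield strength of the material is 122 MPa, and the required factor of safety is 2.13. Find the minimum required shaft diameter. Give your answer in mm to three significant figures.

Allowable shear stress τ_allow = 122/2.13 = 57.28 MPa.
For a solid shaft τ = 16T/(πd³), so d³ = 16T/(π τ_allow) = 16×5930000/(π×57.28) = 527300 mm³.
d = (527300)^(1/3) = 80.79 mm.

d = 80.8 mm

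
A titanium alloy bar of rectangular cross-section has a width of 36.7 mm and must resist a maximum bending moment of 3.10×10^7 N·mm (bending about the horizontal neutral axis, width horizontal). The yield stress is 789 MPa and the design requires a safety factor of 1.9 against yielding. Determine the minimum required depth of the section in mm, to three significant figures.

h = 110 mm

σ_allow = 789/1.9 = 415.3 MPa.
For a rectangular section σ = 6M/(bh²), so h² = 6M/(b σ_allow) = 6×3.1000×10^7/(36.7×415.3) = 12200 mm².
h = 110.5 mm.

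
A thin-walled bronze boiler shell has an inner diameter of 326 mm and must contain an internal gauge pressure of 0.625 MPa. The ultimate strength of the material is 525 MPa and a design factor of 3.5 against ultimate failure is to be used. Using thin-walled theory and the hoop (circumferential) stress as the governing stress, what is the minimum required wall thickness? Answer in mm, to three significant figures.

σ_allow = 525/3.5 = 150.0 MPa.
Hoop stress σ_h = pD/(2t), so t = pD/(2σ_allow) = 0.625×326/(2×150.0) = 0.6792 mm.

t = 0.679 mm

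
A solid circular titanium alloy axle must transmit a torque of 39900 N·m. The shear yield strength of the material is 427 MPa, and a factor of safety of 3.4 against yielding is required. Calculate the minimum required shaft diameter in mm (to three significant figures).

d = 117 mm

Allowable shear stress τ_allow = 427/3.4 = 125.6 MPa.
For a solid shaft τ = 16T/(πd³), so d³ = 16T/(π τ_allow) = 16×3.9900×10^7/(π×125.6) = 1.618×10^6 mm³.
d = (1.618×10^6)^(1/3) = 117.4 mm.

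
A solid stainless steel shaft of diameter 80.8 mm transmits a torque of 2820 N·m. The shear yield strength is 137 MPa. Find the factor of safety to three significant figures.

τ = 16T/(πd³) = 16×2820000/(π×80.8³) = 27.23 MPa.
n = τ_limit/τ = 137/27.23 = 5.032.

n = 5.03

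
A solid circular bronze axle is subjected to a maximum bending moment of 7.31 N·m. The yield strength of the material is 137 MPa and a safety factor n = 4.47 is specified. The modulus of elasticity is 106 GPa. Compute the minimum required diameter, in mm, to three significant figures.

d = 13.4 mm

σ_allow = 137/4.47 = 30.65 MPa.
For a solid circular section σ = 32M/(πd³), so d³ = 32M/(π σ_allow) = 32×7310.0/(π×30.65) = 2429 mm³.
d = 13.44 mm.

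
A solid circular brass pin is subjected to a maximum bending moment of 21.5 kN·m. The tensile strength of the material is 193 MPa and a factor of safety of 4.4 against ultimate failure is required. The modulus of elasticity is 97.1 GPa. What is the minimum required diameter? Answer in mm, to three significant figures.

σ_allow = 193/4.4 = 43.86 MPa.
For a solid circular section σ = 32M/(πd³), so d³ = 32M/(π σ_allow) = 32×2.1500×10^7/(π×43.86) = 4.993×10^6 mm³.
d = 170.9 mm.

d = 171 mm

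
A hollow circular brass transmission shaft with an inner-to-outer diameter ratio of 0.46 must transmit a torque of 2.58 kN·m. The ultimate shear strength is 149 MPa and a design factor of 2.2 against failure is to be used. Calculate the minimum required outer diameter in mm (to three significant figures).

τ_allow = 149/2.2 = 67.73 MPa.
For a hollow shaft τ = 16T/[πd_o³(1−k⁴)] with k = 0.46, so 1−k⁴ = 0.9552.
d_o³ = 16T/[π τ_allow (1−k⁴)] = 16×2580000/(π×67.73×0.9552) = 203100 mm³.
d_o = 58.78 mm.

d_o = 58.8 mm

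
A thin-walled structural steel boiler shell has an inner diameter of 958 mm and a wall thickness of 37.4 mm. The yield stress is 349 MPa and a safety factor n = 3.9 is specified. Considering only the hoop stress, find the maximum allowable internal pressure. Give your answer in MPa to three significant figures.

σ_allow = 349/3.9 = 89.49 MPa.
σ_h = pD/(2t) → p_allow = 2σ_allow t/D = 2×89.49×37.4/958 = 6.987 MPa.

p_allow = 6.99 MPa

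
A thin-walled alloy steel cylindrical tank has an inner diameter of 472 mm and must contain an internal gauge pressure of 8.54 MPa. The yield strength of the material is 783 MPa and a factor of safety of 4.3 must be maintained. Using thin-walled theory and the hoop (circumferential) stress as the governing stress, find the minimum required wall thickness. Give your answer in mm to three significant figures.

σ_allow = 783/4.3 = 182.1 MPa.
Hoop stress σ_h = pD/(2t), so t = pD/(2σ_allow) = 8.54×472/(2×182.1) = 11.07 mm.

t = 11.1 mm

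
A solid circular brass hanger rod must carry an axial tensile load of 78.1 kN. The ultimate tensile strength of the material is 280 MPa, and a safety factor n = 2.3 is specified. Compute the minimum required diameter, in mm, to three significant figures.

Allowable stress σ_allow = 280/2.3 = 121.7 MPa.
Required area A = F/σ_allow = 78100/121.7 = 641.5 mm².
A = πd²/4 → d = √(4A/π) = 28.58 mm.

d = 28.6 mm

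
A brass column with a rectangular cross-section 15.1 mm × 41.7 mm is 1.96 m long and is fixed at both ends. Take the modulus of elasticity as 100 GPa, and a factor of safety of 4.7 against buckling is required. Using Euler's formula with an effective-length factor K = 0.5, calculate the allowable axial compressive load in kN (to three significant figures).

Buckling occurs about the weak axis: I_min = h·b³/12 = 41.7×15.1³/12 = 11960 mm⁴ (b = 15.1 mm is the smaller dimension).
Effective length L_e = KL = 0.5×1.96 m = 980.0 mm.
Euler critical load P_cr = π²EI/L_e² = π²×100000×11960/980.0² = 12300 N.
P_allow = P_cr/n = 12300/4.7 = 2616 N.

P_allow = 2.62 kN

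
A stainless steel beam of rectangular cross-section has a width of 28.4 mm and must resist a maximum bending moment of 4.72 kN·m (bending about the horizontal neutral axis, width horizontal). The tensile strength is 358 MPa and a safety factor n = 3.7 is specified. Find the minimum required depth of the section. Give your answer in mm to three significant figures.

h = 102 mm

σ_allow = 358/3.7 = 96.76 MPa.
For a rectangular section σ = 6M/(bh²), so h² = 6M/(b σ_allow) = 6×4720000/(28.4×96.76) = 10310 mm².
h = 101.5 mm.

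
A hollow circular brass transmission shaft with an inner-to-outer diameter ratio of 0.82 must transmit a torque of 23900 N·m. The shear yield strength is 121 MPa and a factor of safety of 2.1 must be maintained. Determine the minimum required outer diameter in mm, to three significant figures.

τ_allow = 121/2.1 = 57.62 MPa.
For a hollow shaft τ = 16T/[πd_o³(1−k⁴)] with k = 0.82, so 1−k⁴ = 0.5479.
d_o³ = 16T/[π τ_allow (1−k⁴)] = 16×2.3900×10^7/(π×57.62×0.5479) = 3.856×10^6 mm³.
d_o = 156.8 mm.

d_o = 157 mm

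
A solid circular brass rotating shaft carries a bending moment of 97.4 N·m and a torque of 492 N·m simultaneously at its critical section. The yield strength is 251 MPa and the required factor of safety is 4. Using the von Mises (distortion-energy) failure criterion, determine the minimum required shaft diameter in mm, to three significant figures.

σ_allow = σ_y/n = 251/4 = 62.75 MPa.
For a solid shaft σ_b = 32M/(πd³) and τ = 16T/(πd³), so the von Mises stress is σ' = (16/πd³)·√(4M²+3T²).
√(4M²+3T²) = √(4×(97400)² + 3×(492000)²) = 874200 N·mm.
d³ = 16×874200/(π×62.75) = 70950 mm³.
d = 41.40 mm.

d = 41.4 mm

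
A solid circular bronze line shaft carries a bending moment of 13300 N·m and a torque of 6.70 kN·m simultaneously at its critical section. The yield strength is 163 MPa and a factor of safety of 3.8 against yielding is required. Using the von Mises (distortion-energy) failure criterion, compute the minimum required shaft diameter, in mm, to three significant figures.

σ_allow = σ_y/n = 163/3.8 = 42.89 MPa.
For a solid shaft σ_b = 32M/(πd³) and τ = 16T/(πd³), so the von Mises stress is σ' = (16/πd³)·√(4M²+3T²).
√(4M²+3T²) = √(4×(1.330×10^7)² + 3×(6.700×10^6)²) = 2.902×10^7 N·mm.
d³ = 16×2.902×10^7/(π×42.89) = 3.446×10^6 mm³.
d = 151.0 mm.

d = 151 mm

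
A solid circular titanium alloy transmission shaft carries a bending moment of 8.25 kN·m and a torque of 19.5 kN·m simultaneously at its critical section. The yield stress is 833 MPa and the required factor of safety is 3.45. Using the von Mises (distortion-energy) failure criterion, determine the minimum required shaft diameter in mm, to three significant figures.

σ_allow = σ_y/n = 833/3.45 = 241.4 MPa.
For a solid shaft σ_b = 32M/(πd³) and τ = 16T/(πd³), so the von Mises stress is σ' = (16/πd³)·√(4M²+3T²).
√(4M²+3T²) = √(4×(8.250×10^6)² + 3×(1.950×10^7)²) = 3.759×10^7 N·mm.
d³ = 16×3.759×10^7/(π×241.4) = 792900 mm³.
d = 92.56 mm.

d = 92.6 mm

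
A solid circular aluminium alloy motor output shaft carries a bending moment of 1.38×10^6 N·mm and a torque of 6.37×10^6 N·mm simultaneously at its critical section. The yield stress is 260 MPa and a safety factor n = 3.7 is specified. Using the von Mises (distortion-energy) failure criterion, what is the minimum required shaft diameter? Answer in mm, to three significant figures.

d = 93.8 mm

σ_allow = σ_y/n = 260/3.7 = 70.27 MPa.
For a solid shaft σ_b = 32M/(πd³) and τ = 16T/(πd³), so the von Mises stress is σ' = (16/πd³)·√(4M²+3T²).
√(4M²+3T²) = √(4×(1.380×10^6)² + 3×(6.370×10^6)²) = 1.137×10^7 N·mm.
d³ = 16×1.137×10^7/(π×70.27) = 824300 mm³.
d = 93.76 mm.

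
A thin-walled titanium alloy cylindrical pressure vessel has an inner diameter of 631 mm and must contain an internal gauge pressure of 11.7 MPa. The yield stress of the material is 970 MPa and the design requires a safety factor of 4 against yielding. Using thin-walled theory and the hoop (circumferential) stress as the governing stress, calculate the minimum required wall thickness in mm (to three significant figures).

t = 15.2 mm

σ_allow = 970/4 = 242.5 MPa.
Hoop stress σ_h = pD/(2t), so t = pD/(2σ_allow) = 11.7×631/(2×242.5) = 15.22 mm.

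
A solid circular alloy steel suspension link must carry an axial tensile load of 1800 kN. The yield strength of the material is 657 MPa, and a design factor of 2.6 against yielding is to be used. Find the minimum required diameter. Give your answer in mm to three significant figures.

d = 95.2 mm

Allowable stress σ_allow = 657/2.6 = 252.7 MPa.
Required area A = F/σ_allow = 1800000/252.7 = 7123 mm².
A = πd²/4 → d = √(4A/π) = 95.23 mm.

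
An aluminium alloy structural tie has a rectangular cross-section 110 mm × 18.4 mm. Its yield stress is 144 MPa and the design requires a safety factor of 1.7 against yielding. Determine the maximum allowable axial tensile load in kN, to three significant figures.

F_allow = 171 kN

σ_allow = 144/1.7 = 84.71 MPa.
A = 110×18.4 = 2024 mm².
F_allow = σ_allow × A = 84.71×2024 = 171400 N.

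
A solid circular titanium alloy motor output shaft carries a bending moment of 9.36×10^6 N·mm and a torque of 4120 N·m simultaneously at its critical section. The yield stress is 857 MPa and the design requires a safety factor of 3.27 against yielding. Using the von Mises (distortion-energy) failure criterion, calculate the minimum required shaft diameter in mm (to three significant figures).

d = 73.0 mm

σ_allow = σ_y/n = 857/3.27 = 262.1 MPa.
For a solid shaft σ_b = 32M/(πd³) and τ = 16T/(πd³), so the von Mises stress is σ' = (16/πd³)·√(4M²+3T²).
√(4M²+3T²) = √(4×(9.360×10^6)² + 3×(4.120×10^6)²) = 2.003×10^7 N·mm.
d³ = 16×2.003×10^7/(π×262.1) = 389300 mm³.
d = 73.02 mm.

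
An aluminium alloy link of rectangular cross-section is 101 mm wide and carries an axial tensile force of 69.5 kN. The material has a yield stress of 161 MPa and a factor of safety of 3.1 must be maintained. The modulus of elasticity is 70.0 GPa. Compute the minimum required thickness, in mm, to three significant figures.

σ_allow = 161/3.1 = 51.94 MPa.
Required area A = F/σ_allow = 69500/51.94 = 1338 mm².
t = A/w = 1338/101 = 13.25 mm.

t = 13.2 mm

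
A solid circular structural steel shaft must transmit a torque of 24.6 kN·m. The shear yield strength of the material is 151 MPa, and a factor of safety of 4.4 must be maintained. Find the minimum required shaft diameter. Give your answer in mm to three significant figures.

d = 154 mm

Allowable shear stress τ_allow = 151/4.4 = 34.32 MPa.
For a solid shaft τ = 16T/(πd³), so d³ = 16T/(π τ_allow) = 16×2.4600×10^7/(π×34.32) = 3.651×10^6 mm³.
d = (3.651×10^6)^(1/3) = 154.0 mm.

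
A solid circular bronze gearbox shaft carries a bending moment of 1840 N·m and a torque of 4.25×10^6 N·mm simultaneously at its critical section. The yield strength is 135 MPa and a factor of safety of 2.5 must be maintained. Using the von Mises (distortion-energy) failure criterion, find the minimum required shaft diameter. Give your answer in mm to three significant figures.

σ_allow = σ_y/n = 135/2.5 = 54.00 MPa.
For a solid shaft σ_b = 32M/(πd³) and τ = 16T/(πd³), so the von Mises stress is σ' = (16/πd³)·√(4M²+3T²).
√(4M²+3T²) = √(4×(1.840×10^6)² + 3×(4.250×10^6)²) = 8.230×10^6 N·mm.
d³ = 16×8.230×10^6/(π×54.00) = 776200 mm³.
d = 91.90 mm.

d = 91.9 mm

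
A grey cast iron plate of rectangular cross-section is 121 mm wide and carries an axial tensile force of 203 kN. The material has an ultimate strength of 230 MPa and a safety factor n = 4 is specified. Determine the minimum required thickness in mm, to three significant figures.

σ_allow = 230/4 = 57.50 MPa.
Required area A = F/σ_allow = 203000/57.50 = 3530 mm².
t = A/w = 3530/121 = 29.18 mm.

t = 29.2 mm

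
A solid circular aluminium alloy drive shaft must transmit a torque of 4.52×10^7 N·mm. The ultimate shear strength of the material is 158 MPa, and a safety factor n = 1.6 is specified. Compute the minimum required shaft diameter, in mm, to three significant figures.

Allowable shear stress τ_allow = 158/1.6 = 98.75 MPa.
For a solid shaft τ = 16T/(πd³), so d³ = 16T/(π τ_allow) = 16×4.5200×10^7/(π×98.75) = 2.331×10^6 mm³.
d = (2.331×10^6)^(1/3) = 132.6 mm.

d = 133 mm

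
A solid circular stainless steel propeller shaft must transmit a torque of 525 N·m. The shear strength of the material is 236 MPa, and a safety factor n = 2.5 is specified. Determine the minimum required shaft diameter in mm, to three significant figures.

d = 30.5 mm

Allowable shear stress τ_allow = 236/2.5 = 94.40 MPa.
For a solid shaft τ = 16T/(πd³), so d³ = 16T/(π τ_allow) = 16×525000/(π×94.40) = 28320 mm³.
d = (28320)^(1/3) = 30.48 mm.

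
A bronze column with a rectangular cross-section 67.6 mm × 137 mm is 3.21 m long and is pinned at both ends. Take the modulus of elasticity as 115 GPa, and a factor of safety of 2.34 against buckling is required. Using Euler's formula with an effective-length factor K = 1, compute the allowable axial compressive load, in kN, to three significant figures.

Buckling occurs about the weak axis: I_min = h·b³/12 = 137×67.6³/12 = 3.527×10^6 mm⁴ (b = 67.6 mm is the smaller dimension).
Effective length L_e = KL = 1×3.21 m = 3210 mm.
Euler critical load P_cr = π²EI/L_e² = π²×115000×3.527×10^6/3210² = 388500 N.
P_allow = P_cr/n = 388500/2.34 = 166000 N.

P_allow = 166 kN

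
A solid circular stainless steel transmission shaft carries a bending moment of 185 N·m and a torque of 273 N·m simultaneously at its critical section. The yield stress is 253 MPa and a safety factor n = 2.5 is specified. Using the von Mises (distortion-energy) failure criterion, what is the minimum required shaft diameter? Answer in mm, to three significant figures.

d = 31.1 mm

σ_allow = σ_y/n = 253/2.5 = 101.2 MPa.
For a solid shaft σ_b = 32M/(πd³) and τ = 16T/(πd³), so the von Mises stress is σ' = (16/πd³)·√(4M²+3T²).
√(4M²+3T²) = √(4×(185000)² + 3×(273000)²) = 600400 N·mm.
d³ = 16×600400/(π×101.2) = 30220 mm³.
d = 31.15 mm.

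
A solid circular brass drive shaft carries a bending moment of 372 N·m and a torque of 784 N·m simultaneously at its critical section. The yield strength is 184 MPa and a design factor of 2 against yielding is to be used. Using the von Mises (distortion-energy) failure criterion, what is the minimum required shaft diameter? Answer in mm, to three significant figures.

d = 44.1 mm

σ_allow = σ_y/n = 184/2 = 92.00 MPa.
For a solid shaft σ_b = 32M/(πd³) and τ = 16T/(πd³), so the von Mises stress is σ' = (16/πd³)·√(4M²+3T²).
√(4M²+3T²) = √(4×(372000)² + 3×(784000)²) = 1.548×10^6 N·mm.
d³ = 16×1.548×10^6/(π×92.00) = 85720 mm³.
d = 44.09 mm.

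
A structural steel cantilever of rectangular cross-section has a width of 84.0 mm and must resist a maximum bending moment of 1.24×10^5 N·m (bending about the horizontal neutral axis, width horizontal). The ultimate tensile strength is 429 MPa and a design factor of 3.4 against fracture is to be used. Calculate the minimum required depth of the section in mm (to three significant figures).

h = 265 mm

σ_allow = 429/3.4 = 126.2 MPa.
For a rectangular section σ = 6M/(bh²), so h² = 6M/(b σ_allow) = 6×1.2400×10^8/(84.0×126.2) = 70200 mm².
h = 264.9 mm.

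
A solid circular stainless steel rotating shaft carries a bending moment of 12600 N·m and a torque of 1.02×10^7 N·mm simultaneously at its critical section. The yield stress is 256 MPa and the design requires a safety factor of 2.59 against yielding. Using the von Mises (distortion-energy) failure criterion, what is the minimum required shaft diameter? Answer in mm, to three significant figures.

σ_allow = σ_y/n = 256/2.59 = 98.84 MPa.
For a solid shaft σ_b = 32M/(πd³) and τ = 16T/(πd³), so the von Mises stress is σ' = (16/πd³)·√(4M²+3T²).
√(4M²+3T²) = √(4×(1.260×10^7)² + 3×(1.020×10^7)²) = 3.078×10^7 N·mm.
d³ = 16×3.078×10^7/(π×98.84) = 1.586×10^6 mm³.
d = 116.6 mm.

d = 117 mm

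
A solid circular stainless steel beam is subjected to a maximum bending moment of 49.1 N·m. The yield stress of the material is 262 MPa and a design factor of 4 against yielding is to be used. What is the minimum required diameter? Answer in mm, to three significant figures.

σ_allow = 262/4 = 65.50 MPa.
For a solid circular section σ = 32M/(πd³), so d³ = 32M/(π σ_allow) = 32×49100/(π×65.50) = 7636 mm³.
d = 19.69 mm.

d = 19.7 mm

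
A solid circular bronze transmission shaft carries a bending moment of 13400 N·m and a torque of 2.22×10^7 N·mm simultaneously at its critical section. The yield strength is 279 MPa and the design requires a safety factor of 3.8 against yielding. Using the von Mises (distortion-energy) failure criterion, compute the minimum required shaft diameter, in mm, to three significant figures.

d = 148 mm

σ_allow = σ_y/n = 279/3.8 = 73.42 MPa.
For a solid shaft σ_b = 32M/(πd³) and τ = 16T/(πd³), so the von Mises stress is σ' = (16/πd³)·√(4M²+3T²).
√(4M²+3T²) = √(4×(1.340×10^7)² + 3×(2.220×10^7)²) = 4.687×10^7 N·mm.
d³ = 16×4.687×10^7/(π×73.42) = 3.251×10^6 mm³.
d = 148.1 mm.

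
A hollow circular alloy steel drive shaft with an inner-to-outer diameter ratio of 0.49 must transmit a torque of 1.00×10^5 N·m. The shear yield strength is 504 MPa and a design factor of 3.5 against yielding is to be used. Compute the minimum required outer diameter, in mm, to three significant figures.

d_o = 155 mm

τ_allow = 504/3.5 = 144.0 MPa.
For a hollow shaft τ = 16T/[πd_o³(1−k⁴)] with k = 0.49, so 1−k⁴ = 0.9424.
d_o³ = 16T/[π τ_allow (1−k⁴)] = 16×1.0000×10^8/(π×144.0×0.9424) = 3.753×10^6 mm³.
d_o = 155.4 mm.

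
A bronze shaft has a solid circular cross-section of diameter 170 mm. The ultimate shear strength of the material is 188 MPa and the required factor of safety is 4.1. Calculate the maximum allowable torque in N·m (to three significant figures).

T_allow = 44200 N·m

τ_allow = 188/4.1 = 45.85 MPa.
For a solid shaft T_allow = τ_allow·πd³/16; πd³/16 = π×170³/16 = 964700 mm³.
T_allow = 45.85×964700 = 4.423×10^7 N·mm = 44230 N·m.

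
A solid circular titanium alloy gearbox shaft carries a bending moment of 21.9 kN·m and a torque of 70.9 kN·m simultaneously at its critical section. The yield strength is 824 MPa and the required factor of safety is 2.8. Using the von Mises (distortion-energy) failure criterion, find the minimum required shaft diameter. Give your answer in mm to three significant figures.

σ_allow = σ_y/n = 824/2.8 = 294.3 MPa.
For a solid shaft σ_b = 32M/(πd³) and τ = 16T/(πd³), so the von Mises stress is σ' = (16/πd³)·√(4M²+3T²).
√(4M²+3T²) = √(4×(2.190×10^7)² + 3×(7.090×10^7)²) = 1.304×10^8 N·mm.
d³ = 16×1.304×10^8/(π×294.3) = 2.256×10^6 mm³.
d = 131.2 mm.

d = 131 mm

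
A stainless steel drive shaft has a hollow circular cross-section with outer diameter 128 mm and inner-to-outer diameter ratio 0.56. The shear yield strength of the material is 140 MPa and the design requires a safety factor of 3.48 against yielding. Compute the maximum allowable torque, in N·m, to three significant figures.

τ_allow = 140/3.48 = 40.23 MPa.
For a hollow shaft T_allow = τ_allow·πd_o³(1−k⁴)/16 with 1−k⁴ = 0.9017, so πd_o³(1−k⁴)/16 = 371300 mm³.
T_allow = 40.23×371300 = 1.494×10^7 N·mm = 14940 N·m.

T_allow = 14900 N·m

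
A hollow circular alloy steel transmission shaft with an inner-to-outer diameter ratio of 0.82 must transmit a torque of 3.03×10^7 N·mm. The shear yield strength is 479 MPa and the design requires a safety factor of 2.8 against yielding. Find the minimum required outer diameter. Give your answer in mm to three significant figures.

d_o = 118 mm

τ_allow = 479/2.8 = 171.1 MPa.
For a hollow shaft τ = 16T/[πd_o³(1−k⁴)] with k = 0.82, so 1−k⁴ = 0.5479.
d_o³ = 16T/[π τ_allow (1−k⁴)] = 16×3.0300×10^7/(π×171.1×0.5479) = 1.646×10^6 mm³.
d_o = 118.1 mm.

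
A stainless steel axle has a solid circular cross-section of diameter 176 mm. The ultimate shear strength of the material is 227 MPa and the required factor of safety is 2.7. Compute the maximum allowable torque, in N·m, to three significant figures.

T_allow = 90000 N·m

τ_allow = 227/2.7 = 84.07 MPa.
For a solid shaft T_allow = τ_allow·πd³/16; πd³/16 = π×176³/16 = 1.070×10^6 mm³.
T_allow = 84.07×1.070×10^6 = 9.000×10^7 N·mm = 90000 N·m.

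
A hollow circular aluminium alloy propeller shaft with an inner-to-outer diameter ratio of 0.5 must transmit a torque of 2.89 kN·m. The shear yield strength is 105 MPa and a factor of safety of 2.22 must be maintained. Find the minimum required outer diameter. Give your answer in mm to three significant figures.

τ_allow = 105/2.22 = 47.30 MPa.
For a hollow shaft τ = 16T/[πd_o³(1−k⁴)] with k = 0.5, so 1−k⁴ = 0.9375.
d_o³ = 16T/[π τ_allow (1−k⁴)] = 16×2890000/(π×47.30×0.9375) = 331900 mm³.
d_o = 69.24 mm.

d_o = 69.2 mm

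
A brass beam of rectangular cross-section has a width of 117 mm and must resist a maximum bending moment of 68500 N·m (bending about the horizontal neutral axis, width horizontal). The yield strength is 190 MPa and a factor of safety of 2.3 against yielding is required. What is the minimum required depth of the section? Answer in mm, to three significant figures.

h = 206 mm

σ_allow = 190/2.3 = 82.61 MPa.
For a rectangular section σ = 6M/(bh²), so h² = 6M/(b σ_allow) = 6×6.8500×10^7/(117×82.61) = 42520 mm².
h = 206.2 mm.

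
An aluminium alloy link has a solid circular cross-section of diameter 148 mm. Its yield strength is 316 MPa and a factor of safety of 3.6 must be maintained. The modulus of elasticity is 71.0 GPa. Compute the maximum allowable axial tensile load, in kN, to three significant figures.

σ_allow = 316/3.6 = 87.78 MPa.
A = πd²/4 = π×148²/4 = 17200 mm².
F_allow = σ_allow × A = 87.78×17200 = 1.510×10^6 N.

F_allow = 1510 kN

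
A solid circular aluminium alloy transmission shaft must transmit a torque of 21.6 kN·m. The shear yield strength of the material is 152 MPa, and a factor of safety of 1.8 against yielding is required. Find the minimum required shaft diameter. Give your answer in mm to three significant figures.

Allowable shear stress τ_allow = 152/1.8 = 84.44 MPa.
For a solid shaft τ = 16T/(πd³), so d³ = 16T/(π τ_allow) = 16×2.1600×10^7/(π×84.44) = 1.303×10^6 mm³.
d = (1.303×10^6)^(1/3) = 109.2 mm.

d = 109 mm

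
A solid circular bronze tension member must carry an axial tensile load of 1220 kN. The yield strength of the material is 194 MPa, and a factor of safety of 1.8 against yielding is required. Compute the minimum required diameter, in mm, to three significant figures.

d = 120 mm

Allowable stress σ_allow = 194/1.8 = 107.8 MPa.
Required area A = F/σ_allow = 1220000/107.8 = 11320 mm².
A = πd²/4 → d = √(4A/π) = 120.1 mm.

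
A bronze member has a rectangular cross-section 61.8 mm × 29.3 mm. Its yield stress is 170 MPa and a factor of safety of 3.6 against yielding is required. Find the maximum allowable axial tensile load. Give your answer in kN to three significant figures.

F_allow = 85.5 kN

σ_allow = 170/3.6 = 47.22 MPa.
A = 61.8×29.3 = 1811 mm².
F_allow = σ_allow × A = 47.22×1811 = 85510 N.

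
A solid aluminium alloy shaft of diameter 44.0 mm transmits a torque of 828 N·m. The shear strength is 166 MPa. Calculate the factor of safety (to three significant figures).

n = 3.35

τ = 16T/(πd³) = 16×828000/(π×44.0³) = 49.50 MPa.
n = τ_limit/τ = 166/49.50 = 3.353.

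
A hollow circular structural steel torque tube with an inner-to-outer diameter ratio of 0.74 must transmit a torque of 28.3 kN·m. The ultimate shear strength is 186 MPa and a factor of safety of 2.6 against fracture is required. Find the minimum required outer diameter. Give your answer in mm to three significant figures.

d_o = 142 mm

τ_allow = 186/2.6 = 71.54 MPa.
For a hollow shaft τ = 16T/[πd_o³(1−k⁴)] with k = 0.74, so 1−k⁴ = 0.7001.
d_o³ = 16T/[π τ_allow (1−k⁴)] = 16×2.8300×10^7/(π×71.54×0.7001) = 2.878×10^6 mm³.
d_o = 142.2 mm.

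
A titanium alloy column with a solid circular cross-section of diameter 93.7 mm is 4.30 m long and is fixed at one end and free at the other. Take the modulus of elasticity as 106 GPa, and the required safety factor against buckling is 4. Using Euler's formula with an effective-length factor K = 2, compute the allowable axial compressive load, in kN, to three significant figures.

P_allow = 13.4 kN

I = πd⁴/64 = π×93.7⁴/64 = 3.784×10^6 mm⁴.
Effective length L_e = KL = 2×4.30 m = 8600 mm.
Euler critical load P_cr = π²EI/L_e² = π²×106000×3.784×10^6/8600² = 53520 N.
P_allow = P_cr/n = 53520/4 = 13380 N.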